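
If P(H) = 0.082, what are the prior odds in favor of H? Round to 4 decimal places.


Prior odds = P(H) / (1 - P(H))
= 0.082 / 0.918
= 0.0893

0.0893


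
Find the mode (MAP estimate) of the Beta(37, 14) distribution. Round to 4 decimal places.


For Beta(a,b) with a,b > 1:
Mode = (a-1)/(a+b-2) = (37-1)/(51-2)
= 36/49 = 0.7347

0.7347


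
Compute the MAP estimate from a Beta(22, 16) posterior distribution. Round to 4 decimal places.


MAP = mode of Beta distribution
= (alpha - 1)/(alpha + beta - 2)
= (22-1)/(22+16-2)
= 21/36 = 0.5833

0.5833


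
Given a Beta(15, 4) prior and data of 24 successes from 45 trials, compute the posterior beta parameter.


Number of failures = 45 - 24 = 21
Posterior beta = 4 + 21 = 25

25


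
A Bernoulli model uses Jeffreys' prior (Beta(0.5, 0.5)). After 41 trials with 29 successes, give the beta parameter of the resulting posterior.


Posterior = Beta(prior_alpha + successes, prior_beta + failures)
= Beta(0.5 + 29, 0.5 + 12)
Posterior beta = 0.5 + (n - k) = 0.5 + 12 = 12.5

12.5


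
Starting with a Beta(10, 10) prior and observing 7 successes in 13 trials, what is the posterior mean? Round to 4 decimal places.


Posterior parameters: alpha = 10 + 7 = 17
beta = 10 + 6 = 16
Posterior mean = alpha / (alpha + beta) = 17 / 33
= 0.5152

0.5152


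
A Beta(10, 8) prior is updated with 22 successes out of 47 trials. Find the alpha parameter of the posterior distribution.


In the Beta-Binomial conjugate update:
alpha_post = alpha_prior + successes
= 10 + 22
= 32

32


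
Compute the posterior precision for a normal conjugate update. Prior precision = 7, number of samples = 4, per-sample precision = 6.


tau_post = tau_0 + n * tau
= 7 + 4 * 6 = 31

31


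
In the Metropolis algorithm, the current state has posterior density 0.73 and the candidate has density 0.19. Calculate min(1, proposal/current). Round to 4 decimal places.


Ratio = 0.19/0.73 = 0.2603
Acceptance probability = min(1, 0.2603)
= 0.2603

0.2603


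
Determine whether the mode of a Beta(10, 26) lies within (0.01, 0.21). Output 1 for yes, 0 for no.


First find the mode: (a-1)/(a+b-2) = 0.2647
Is 0.2647 in (0.01, 0.21)? 0

0


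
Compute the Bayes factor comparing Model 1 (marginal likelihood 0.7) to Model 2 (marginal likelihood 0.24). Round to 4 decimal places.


BF12 = marginal likelihood of M1 / marginal likelihood of M2
= 0.7/0.24
= 2.9167

2.9167


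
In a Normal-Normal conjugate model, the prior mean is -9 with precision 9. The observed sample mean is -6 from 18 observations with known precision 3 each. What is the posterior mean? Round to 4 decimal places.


Posterior precision = tau0 + n*tau = 9 + 18*3 = 63
Posterior mean = (tau0*mu0 + n*tau*xbar) / posterior_precision
= (9*-9 + 18*3*-6) / 63
= -405 / 63 = -6.4286

-6.4286


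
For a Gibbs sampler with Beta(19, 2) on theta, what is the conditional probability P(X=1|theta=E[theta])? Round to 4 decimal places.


E[theta] = 19/(19+2) = 0.9048
P(X=1|theta) = theta = 0.9048

0.9048


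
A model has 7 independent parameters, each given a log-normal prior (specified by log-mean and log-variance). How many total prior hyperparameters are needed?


Each log-normal prior needs 2 hyperparameters (log-mean and log-variance).
Total = 2 * 7 = 14

14


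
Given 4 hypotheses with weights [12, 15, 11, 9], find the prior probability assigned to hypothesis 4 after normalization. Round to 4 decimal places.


To normalize, divide each weight by the sum of all weights.
Sum = 47
Prior(H4) = 9/47 = 0.1915

0.1915


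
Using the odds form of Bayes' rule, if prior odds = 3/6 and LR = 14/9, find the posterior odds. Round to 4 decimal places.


Bayes' rule in odds form: posterior odds = prior odds * LR
= (3 * 14) / (6 * 9)
= 42/54 = 0.7778

0.7778


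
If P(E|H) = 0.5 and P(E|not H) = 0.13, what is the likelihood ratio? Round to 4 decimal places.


Likelihood ratio = P(E|H) / P(E|not H)
= 0.5 / 0.13
= 3.8462

3.8462


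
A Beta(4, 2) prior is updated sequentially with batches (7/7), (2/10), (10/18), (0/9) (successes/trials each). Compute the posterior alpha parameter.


Sequential conjugate updating is equivalent to a single batch update.
Total successes across all batches = 19
alpha_posterior = alpha_prior + total_successes = 4 + 19
= 23

23


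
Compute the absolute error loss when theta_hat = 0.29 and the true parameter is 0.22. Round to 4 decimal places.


L = |theta_hat - theta_true|
= |0.29 - 0.22| = 0.07

0.07


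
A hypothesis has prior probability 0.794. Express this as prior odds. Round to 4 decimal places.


Odds = P(H) / P(not H) = 0.794 / 0.206
= 3.8544

3.8544


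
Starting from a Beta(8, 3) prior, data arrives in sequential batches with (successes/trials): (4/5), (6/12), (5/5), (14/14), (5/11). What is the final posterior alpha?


In sequential Bayesian updating, we sum all successes.
Total successes = 34
Final alpha = 8 + 34 = 42

42


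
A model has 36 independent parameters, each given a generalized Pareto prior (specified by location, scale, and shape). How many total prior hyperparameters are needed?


Each generalized Pareto prior needs 3 hyperparameters (location, scale, and shape).
Total = 3 * 36 = 108

108


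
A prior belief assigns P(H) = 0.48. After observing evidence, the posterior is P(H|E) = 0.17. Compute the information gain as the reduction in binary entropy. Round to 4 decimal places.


H(prior) = -0.48*log2(0.48) - 0.52*log2(0.52)
= 0.9988
H(post) = -0.17*log2(0.17) - 0.83*log2(0.83)
= 0.6577
IG = 0.9988 - 0.6577 = 0.3411

0.3411


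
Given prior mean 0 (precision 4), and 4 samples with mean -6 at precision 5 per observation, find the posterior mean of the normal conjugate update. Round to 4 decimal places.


The posterior mean is a precision-weighted average of prior and data.
Post. prec. = 4 + 20 = 24
Post. mean = (0 + -120)/24 = -120/24 = -5.0

-5.0


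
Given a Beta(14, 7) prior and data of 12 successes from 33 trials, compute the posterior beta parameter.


Number of failures = 33 - 12 = 21
Posterior beta = 7 + 21 = 28

28


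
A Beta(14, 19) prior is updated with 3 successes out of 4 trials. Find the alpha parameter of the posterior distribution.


In the Beta-Binomial conjugate update:
alpha_post = alpha_prior + successes
= 14 + 3
= 17

17


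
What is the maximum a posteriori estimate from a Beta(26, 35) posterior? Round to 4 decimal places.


The MAP estimate equals the mode of the distribution.
Mode of Beta(a,b) = (a-1)/(a+b-2)
= 25/59
= 0.4237

0.4237


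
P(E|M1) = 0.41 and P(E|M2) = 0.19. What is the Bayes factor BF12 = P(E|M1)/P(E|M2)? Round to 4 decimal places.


Bayes factor BF12 = P(E|M1) / P(E|M2)
= 0.41 / 0.19
= 2.1579

2.1579


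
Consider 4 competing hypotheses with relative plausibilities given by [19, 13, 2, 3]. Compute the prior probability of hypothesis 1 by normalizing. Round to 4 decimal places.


Sum of weights = 19 + 13 + 2 + 3 = 37
Normalized prior for H1 = 19 / 37
= 0.5135

0.5135


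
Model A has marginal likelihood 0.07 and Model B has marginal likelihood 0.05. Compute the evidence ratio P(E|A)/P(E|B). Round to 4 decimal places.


Evidence ratio = P(E|A) / P(E|B)
= 0.07 / 0.05
= 1.4

1.4


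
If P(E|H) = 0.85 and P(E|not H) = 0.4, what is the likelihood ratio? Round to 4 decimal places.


Likelihood ratio = P(E|H) / P(E|not H)
= 0.85 / 0.4
= 2.125

2.125


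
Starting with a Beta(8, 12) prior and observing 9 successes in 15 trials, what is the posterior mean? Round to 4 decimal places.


Posterior parameters: alpha = 8 + 9 = 17
beta = 12 + 6 = 18
Posterior mean = alpha / (alpha + beta) = 17 / 35
= 0.4857

0.4857


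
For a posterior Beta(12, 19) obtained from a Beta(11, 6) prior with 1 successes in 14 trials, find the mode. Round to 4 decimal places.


Mode = (alpha - 1) / (alpha + beta - 2)
= 11 / 29
= 0.3793

0.3793


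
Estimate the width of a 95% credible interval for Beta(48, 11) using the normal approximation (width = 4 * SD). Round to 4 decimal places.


For Beta(a,b): Var = ab/((a+b)^2(a+b+1))
Var = 0.0025, SD = 0.0503
Approximate 95% CI width = 4 * 0.0503 = 0.2011

0.2011


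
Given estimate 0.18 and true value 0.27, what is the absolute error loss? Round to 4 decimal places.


Absolute error = |estimate - true|
= |-0.09| = 0.09

0.09


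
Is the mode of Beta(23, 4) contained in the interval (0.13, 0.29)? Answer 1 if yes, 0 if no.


Mode = (a-1)/(a+b-2) = 22/25 = 0.88
Interval: (0.13, 0.29)
Contains mode? 0

0


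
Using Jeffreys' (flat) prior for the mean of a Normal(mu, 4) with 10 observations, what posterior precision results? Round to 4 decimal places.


Flat prior means prior precision is 0.
Posterior precision = n / sigma^2 = 10/4 = 2.5

2.5


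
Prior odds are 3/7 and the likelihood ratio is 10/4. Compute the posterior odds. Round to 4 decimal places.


Posterior odds = prior odds * likelihood ratio
= (3/7) * (10/4)
= 30 / 28
= 1.0714

1.0714


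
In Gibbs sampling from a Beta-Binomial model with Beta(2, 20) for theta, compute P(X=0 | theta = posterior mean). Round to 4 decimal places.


Posterior mean = alpha/(alpha+beta) = 2/22 = 0.0909
P(X=0|theta=mean) = 1 - theta = 0.9091

0.9091


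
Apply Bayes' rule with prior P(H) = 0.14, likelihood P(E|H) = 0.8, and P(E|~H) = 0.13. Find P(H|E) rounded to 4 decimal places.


Step 1: Compute marginal P(E) = P(E|H)P(H) + P(E|~H)P(~H)
= 0.8*0.14 + 0.13*0.86 = 0.2238
Step 2: P(H|E) = P(E|H)P(H)/P(E) = 0.112/0.2238
= 0.5004

0.5004


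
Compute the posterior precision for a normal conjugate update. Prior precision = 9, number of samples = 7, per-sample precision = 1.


tau_post = tau_0 + n * tau
= 9 + 7 * 1 = 16

16


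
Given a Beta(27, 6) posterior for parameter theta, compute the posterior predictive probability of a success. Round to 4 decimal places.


For a Beta-Bernoulli model, the predictive probability is the mean:
P(success) = 27/(27+6) = 27/33 = 0.8182

0.8182


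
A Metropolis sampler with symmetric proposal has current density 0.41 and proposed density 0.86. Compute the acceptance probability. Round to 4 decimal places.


For symmetric proposals, acceptance = min(1, pi(x*)/pi(x))
= min(1, 0.86/0.41)
= min(1, 2.0976) = 1.0

1.0


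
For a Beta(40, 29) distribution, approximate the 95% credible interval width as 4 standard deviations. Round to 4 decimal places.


Variance of Beta(a,b) = ab / ((a+b)^2 * (a+b+1))
= 40*29 / ((69)^2 * 70)
= 0.0035
SD = sqrt(0.0035) = 0.059
Width = 4 * SD = 0.236

0.236


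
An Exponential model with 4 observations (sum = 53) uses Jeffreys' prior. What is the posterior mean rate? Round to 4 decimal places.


Posterior Gamma(4, 53)
E[lambda] = 4/53 = 0.0755

0.0755


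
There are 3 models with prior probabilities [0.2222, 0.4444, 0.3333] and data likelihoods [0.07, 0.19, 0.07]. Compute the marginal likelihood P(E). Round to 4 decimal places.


P(E) = sum over models of P(M_i) * P(E|M_i)
= 0.2222*0.07 + 0.4444*0.19 + 0.3333*0.07
= 0.1233

0.1233


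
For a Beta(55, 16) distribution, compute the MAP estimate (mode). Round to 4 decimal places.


MAP = mode = (a-1)/(a+b-2)
= (55-1)/(55+16-2)
= 54/69 = 0.7826

0.7826


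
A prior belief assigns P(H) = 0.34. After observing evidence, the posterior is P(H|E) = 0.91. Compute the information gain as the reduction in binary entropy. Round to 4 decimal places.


H(prior) = -0.34*log2(0.34) - 0.66*log2(0.66)
= 0.9248
H(post) = -0.91*log2(0.91) - 0.09*log2(0.09)
= 0.4365
IG = 0.9248 - 0.4365 = 0.4883

0.4883


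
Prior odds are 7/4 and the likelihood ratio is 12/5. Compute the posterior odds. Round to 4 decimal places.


Posterior odds = prior odds * likelihood ratio
= (7/4) * (12/5)
= 84 / 20
= 4.2

4.2


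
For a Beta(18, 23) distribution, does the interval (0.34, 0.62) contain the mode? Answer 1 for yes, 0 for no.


Mode of Beta(a,b) = (a-1)/(a+b-2)
= (18-1)/(18+23-2) = 0.4359
Check: 0.34 <= 0.4359 <= 0.62?
Result: 1

1


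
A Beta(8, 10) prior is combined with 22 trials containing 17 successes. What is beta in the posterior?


In conjugate updating:
beta_posterior = beta_prior + (n - k)
= 10 + (22 - 17)
= 10 + 5 = 15

15


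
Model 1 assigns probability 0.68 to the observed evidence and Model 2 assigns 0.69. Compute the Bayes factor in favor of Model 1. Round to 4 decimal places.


BF = P(data|M1) / P(data|M2)
= 0.68 / 0.69 = 0.9855

0.9855


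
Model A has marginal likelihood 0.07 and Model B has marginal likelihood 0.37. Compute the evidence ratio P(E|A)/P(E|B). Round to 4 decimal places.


Evidence ratio = P(E|A) / P(E|B)
= 0.07 / 0.37
= 0.1892

0.1892


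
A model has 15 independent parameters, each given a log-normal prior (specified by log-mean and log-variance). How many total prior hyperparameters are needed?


Each log-normal prior needs 2 hyperparameters (log-mean and log-variance).
Total = 2 * 15 = 30

30


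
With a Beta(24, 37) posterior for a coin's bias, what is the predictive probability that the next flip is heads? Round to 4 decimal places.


The predictive probability equals the posterior mean.
P(next = heads) = alpha / (alpha + beta)
= 24 / 61 = 0.3934

0.3934


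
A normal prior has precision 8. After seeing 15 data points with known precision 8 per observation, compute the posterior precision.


In the conjugate normal model, precisions add:
tau_posterior = tau_prior + n * tau_data
= 8 + 15*8 = 128

128


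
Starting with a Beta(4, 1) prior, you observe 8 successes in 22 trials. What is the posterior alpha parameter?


For a Beta-Binomial conjugate model:
Posterior alpha = prior alpha + number of successes
= 4 + 8 = 12

12


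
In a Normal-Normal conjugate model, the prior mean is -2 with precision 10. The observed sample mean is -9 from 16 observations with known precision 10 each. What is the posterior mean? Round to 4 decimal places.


Posterior precision = tau0 + n*tau = 10 + 16*10 = 170
Posterior mean = (tau0*mu0 + n*tau*xbar) / posterior_precision
= (10*-2 + 16*10*-9) / 170
= -1460 / 170 = -8.5882

-8.5882


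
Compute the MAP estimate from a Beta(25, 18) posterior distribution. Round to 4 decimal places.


MAP = mode of Beta distribution
= (alpha - 1)/(alpha + beta - 2)
= (25-1)/(25+18-2)
= 24/41 = 0.5854

0.5854


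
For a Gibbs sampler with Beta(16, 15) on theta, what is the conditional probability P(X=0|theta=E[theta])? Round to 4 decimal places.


E[theta] = 16/(16+15) = 0.5161
P(X=0|theta) = 1 - theta = 0.4839

0.4839


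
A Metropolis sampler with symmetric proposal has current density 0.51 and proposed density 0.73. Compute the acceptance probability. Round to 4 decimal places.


For symmetric proposals, acceptance = min(1, pi(x*)/pi(x))
= min(1, 0.73/0.51)
= min(1, 1.4314) = 1.0

1.0


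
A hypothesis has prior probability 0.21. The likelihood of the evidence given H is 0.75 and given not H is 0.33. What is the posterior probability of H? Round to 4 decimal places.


Using Bayes' theorem:
P(E) = 0.21 * 0.75 + 0.79 * 0.33
P(E) = 0.4182
P(H|E) = (0.21 * 0.75) / 0.4182 = 0.3766

0.3766


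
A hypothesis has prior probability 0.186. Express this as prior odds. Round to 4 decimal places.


Odds = P(H) / P(not H) = 0.186 / 0.814
= 0.2285

0.2285


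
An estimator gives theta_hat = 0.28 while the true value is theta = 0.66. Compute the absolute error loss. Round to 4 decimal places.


The absolute error loss is |theta_hat - theta|
= |0.28 - 0.66|
= 0.38

0.38


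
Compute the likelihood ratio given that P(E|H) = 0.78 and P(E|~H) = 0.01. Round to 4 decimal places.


LR = P(E|H) / P(E|~H)
= 0.78 / 0.01 = 78.0

78.0


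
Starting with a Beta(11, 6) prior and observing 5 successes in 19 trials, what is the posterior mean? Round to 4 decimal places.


Posterior parameters: alpha = 11 + 5 = 16
beta = 6 + 14 = 20
Posterior mean = alpha / (alpha + beta) = 16 / 36
= 0.4444

0.4444


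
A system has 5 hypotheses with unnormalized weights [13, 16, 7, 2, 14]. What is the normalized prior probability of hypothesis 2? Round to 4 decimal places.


The normalized prior is the weight divided by the total.
Total weight = 52
P(H2) = 16 / 52 = 0.3077

0.3077


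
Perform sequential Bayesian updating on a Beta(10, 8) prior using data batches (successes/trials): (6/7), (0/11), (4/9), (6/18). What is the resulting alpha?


Accumulate successes: 16
Posterior alpha = prior alpha + sum of successes
= 10 + 16 = 26

26


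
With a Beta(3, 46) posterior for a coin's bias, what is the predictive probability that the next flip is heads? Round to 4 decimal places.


The predictive probability equals the posterior mean.
P(next = heads) = alpha / (alpha + beta)
= 3 / 49 = 0.0612

0.0612


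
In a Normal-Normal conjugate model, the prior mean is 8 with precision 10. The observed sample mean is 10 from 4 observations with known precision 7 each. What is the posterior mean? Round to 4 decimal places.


Posterior precision = tau0 + n*tau = 10 + 4*7 = 38
Posterior mean = (tau0*mu0 + n*tau*xbar) / posterior_precision
= (10*8 + 4*7*10) / 38
= 360 / 38 = 9.4737

9.4737


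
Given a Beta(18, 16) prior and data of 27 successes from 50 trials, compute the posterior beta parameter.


Number of failures = 50 - 27 = 23
Posterior beta = 16 + 23 = 39

39


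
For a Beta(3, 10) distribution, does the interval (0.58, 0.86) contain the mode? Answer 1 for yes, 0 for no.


Mode of Beta(a,b) = (a-1)/(a+b-2)
= (3-1)/(3+10-2) = 0.1818
Check: 0.58 <= 0.1818 <= 0.86?
Result: 0

0


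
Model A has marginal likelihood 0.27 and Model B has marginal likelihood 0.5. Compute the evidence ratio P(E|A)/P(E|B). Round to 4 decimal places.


Evidence ratio = P(E|A) / P(E|B)
= 0.27 / 0.5
= 0.54

0.54


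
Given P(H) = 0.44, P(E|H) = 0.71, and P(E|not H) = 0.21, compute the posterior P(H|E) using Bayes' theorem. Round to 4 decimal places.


By Bayes' theorem: P(H|E) = P(E|H)*P(H) / P(E)
P(E) = P(E|H)*P(H) + P(E|not H)*P(not H)
P(E) = 0.71*0.44 + 0.21*0.56 = 0.43
P(H|E) = 0.71*0.44 / 0.43 = 0.7265

0.7265


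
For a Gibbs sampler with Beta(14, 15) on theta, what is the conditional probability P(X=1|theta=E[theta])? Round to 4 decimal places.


E[theta] = 14/(14+15) = 0.4828
P(X=1|theta) = theta = 0.4828

0.4828


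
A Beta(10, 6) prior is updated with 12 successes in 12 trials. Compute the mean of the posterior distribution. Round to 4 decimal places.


After update: Beta(22, 6)
Mean = 22 / (22 + 6) = 22 / 28
= 0.7857

0.7857


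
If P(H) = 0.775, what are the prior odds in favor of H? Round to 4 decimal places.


Prior odds = P(H) / (1 - P(H))
= 0.775 / 0.225
= 3.4444

3.4444


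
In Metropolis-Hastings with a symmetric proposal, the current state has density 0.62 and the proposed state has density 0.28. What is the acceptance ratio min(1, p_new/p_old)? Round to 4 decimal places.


Ratio = p_new / p_old = 0.28 / 0.62 = 0.4516
Acceptance = min(1, 0.4516) = 0.4516

0.4516


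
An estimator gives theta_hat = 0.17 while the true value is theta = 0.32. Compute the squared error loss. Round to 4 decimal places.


The squared error loss is (theta_hat - theta)^2
= (0.17 - 0.32)^2
= (-0.15)^2 = 0.0225

0.0225


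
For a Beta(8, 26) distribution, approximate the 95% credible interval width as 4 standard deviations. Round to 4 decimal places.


Variance of Beta(a,b) = ab / ((a+b)^2 * (a+b+1))
= 8*26 / ((34)^2 * 35)
= 0.0051
SD = sqrt(0.0051) = 0.0717
Width = 4 * SD = 0.2868

0.2868


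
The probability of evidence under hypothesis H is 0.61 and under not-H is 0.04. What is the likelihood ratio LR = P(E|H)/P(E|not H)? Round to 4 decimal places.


LR = 0.61 / 0.04
= 15.25

15.25


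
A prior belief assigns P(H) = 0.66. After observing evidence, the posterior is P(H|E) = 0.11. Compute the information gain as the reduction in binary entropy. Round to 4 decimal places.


H(prior) = -0.66*log2(0.66) - 0.34*log2(0.34)
= 0.9248
H(post) = -0.11*log2(0.11) - 0.89*log2(0.89)
= 0.4999
IG = 0.9248 - 0.4999 = 0.4249

0.4249


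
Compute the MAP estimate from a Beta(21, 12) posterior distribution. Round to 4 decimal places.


MAP = mode of Beta distribution
= (alpha - 1)/(alpha + beta - 2)
= (21-1)/(21+12-2)
= 20/31 = 0.6452

0.6452


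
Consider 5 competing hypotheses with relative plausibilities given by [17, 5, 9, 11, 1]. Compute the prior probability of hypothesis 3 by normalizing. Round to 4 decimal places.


Sum of weights = 17 + 5 + 9 + 11 + 1 = 43
Normalized prior for H3 = 9 / 43
= 0.2093

0.2093


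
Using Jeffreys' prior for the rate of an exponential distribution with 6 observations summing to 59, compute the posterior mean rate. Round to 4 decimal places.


Jeffreys' prior leads to posterior Gamma(6, 59).
Mean = 6/59 = 0.1017

0.1017


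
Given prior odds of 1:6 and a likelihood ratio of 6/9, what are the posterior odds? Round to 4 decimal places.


Posterior odds = prior odds * LR
Prior odds = 1/6 = 0.1667
LR = 6/9 = 0.6667
Posterior odds = 0.1667 * 0.6667 = 0.1111

0.1111


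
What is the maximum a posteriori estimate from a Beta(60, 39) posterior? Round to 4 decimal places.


The MAP estimate equals the mode of the distribution.
Mode of Beta(a,b) = (a-1)/(a+b-2)
= 59/97
= 0.6082

0.6082


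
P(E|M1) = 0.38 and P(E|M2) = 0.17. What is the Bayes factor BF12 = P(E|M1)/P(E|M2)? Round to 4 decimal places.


Bayes factor BF12 = P(E|M1) / P(E|M2)
= 0.38 / 0.17
= 2.2353

2.2353


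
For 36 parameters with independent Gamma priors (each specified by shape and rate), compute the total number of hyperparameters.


A Gamma prior has 2 hyperparameters per parameter.
Total = 36 * 2 = 72

72


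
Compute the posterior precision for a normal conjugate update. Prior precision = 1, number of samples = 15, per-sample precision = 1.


tau_post = tau_0 + n * tau
= 1 + 15 * 1 = 16

16


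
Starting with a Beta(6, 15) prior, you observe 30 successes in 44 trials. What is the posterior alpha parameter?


For a Beta-Binomial conjugate model:
Posterior alpha = prior alpha + number of successes
= 6 + 30 = 36

36


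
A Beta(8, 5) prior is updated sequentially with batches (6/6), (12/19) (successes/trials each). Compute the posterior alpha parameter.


Sequential conjugate updating is equivalent to a single batch update.
Total successes across all batches = 18
alpha_posterior = alpha_prior + total_successes = 8 + 18
= 26

26


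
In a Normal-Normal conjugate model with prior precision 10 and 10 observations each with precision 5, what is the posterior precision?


Posterior precision = prior precision + n * observation precision
= 10 + 10 * 5
= 10 + 50 = 60

60


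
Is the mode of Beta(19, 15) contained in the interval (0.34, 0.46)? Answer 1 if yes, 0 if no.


Mode = (a-1)/(a+b-2) = 18/32 = 0.5625
Interval: (0.34, 0.46)
Contains mode? 0

0


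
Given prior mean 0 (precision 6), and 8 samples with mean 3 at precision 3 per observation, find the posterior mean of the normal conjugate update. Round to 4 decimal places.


The posterior mean is a precision-weighted average of prior and data.
Post. prec. = 6 + 24 = 30
Post. mean = (0 + 72)/30 = 72/30 = 2.4

2.4


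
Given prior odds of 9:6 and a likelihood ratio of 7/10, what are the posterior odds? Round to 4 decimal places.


Posterior odds = prior odds * LR
Prior odds = 9/6 = 1.5
LR = 7/10 = 0.7
Posterior odds = 1.5 * 0.7 = 1.05

1.05


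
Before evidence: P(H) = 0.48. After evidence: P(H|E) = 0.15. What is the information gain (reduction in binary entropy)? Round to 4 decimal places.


Prior entropy = 0.9988
Posterior entropy = 0.6098
Information gain = 0.9988 - 0.6098 = 0.389

0.389


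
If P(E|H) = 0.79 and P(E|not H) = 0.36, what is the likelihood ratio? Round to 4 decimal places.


Likelihood ratio = P(E|H) / P(E|not H)
= 0.79 / 0.36
= 2.1944

2.1944


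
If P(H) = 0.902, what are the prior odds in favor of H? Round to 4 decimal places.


Prior odds = P(H) / (1 - P(H))
= 0.902 / 0.098
= 9.2041

9.2041


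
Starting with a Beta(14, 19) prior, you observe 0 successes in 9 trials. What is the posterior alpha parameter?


For a Beta-Binomial conjugate model:
Posterior alpha = prior alpha + number of successes
= 14 + 0 = 14

14


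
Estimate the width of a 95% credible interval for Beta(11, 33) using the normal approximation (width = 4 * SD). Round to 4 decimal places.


For Beta(a,b): Var = ab/((a+b)^2(a+b+1))
Var = 0.0042, SD = 0.0645
Approximate 95% CI width = 4 * 0.0645 = 0.2582

0.2582


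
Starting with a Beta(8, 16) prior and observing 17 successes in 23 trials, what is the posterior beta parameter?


Posterior beta = prior beta + failures
Failures = 23 - 17 = 6
beta_post = 16 + 6 = 22

22


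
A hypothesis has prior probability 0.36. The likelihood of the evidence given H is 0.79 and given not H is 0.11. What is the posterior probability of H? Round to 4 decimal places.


Using Bayes' theorem:
P(E) = 0.36 * 0.79 + 0.64 * 0.11
P(E) = 0.3548
P(H|E) = (0.36 * 0.79) / 0.3548 = 0.8016

0.8016


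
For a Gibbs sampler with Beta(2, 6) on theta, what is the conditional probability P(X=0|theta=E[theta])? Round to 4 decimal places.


E[theta] = 2/(2+6) = 0.25
P(X=0|theta) = 1 - theta = 0.75

0.75


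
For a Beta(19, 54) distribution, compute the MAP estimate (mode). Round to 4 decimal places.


MAP = mode = (a-1)/(a+b-2)
= (19-1)/(19+54-2)
= 18/71 = 0.2535

0.2535


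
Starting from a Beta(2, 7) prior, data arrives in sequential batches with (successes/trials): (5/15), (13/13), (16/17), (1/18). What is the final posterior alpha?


In sequential Bayesian updating, we sum all successes.
Total successes = 35
Final alpha = 2 + 35 = 37

37


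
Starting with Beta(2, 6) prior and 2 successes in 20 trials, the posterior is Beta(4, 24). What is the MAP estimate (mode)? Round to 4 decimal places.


The mode of Beta(a, b) when a > 1 and b > 1 is (a-1)/(a+b-2)
= (4 - 1) / (4 + 24 - 2)
= 3 / 26
= 0.1154

0.1154


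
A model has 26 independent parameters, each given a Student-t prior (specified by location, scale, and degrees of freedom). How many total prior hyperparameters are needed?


Each Student-t prior needs 3 hyperparameters (location, scale, and degrees of freedom).
Total = 3 * 26 = 78

78


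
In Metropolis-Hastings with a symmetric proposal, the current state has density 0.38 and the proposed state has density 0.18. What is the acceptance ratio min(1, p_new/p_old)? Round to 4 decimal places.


Ratio = p_new / p_old = 0.18 / 0.38 = 0.4737
Acceptance = min(1, 0.4737) = 0.4737

0.4737


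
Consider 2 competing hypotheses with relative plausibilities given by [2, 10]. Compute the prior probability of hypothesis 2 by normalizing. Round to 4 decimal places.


Sum of weights = 2 + 10 = 12
Normalized prior for H2 = 10 / 12
= 0.8333

0.8333


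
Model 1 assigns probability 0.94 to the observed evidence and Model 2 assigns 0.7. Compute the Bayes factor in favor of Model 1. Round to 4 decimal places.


BF = P(data|M1) / P(data|M2)
= 0.94 / 0.7 = 1.3429

1.3429


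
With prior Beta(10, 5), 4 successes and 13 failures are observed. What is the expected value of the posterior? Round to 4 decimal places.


Posterior = Beta(14, 18)
E[theta] = alpha/(alpha+beta)
= 14/32 = 0.4375

0.4375


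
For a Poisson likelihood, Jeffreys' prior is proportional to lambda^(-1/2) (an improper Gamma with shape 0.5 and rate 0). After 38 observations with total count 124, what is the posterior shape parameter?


Jeffreys' prior for Poisson is proportional to lambda^(-1/2).
Posterior is Gamma(0.5 + S, 0 + n) = Gamma(0.5 + 124, 38).
Posterior shape = 0.5 + S = 0.5 + 124 = 124.5

124.5


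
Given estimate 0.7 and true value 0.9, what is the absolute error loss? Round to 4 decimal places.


Absolute error = |estimate - true|
= |-0.2| = 0.2

0.2


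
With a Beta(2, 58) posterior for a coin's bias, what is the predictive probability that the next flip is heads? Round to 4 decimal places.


The predictive probability equals the posterior mean.
P(next = heads) = alpha / (alpha + beta)
= 2 / 60 = 0.0333

0.0333


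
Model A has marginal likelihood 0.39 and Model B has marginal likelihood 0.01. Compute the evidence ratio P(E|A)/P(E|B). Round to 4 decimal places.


Evidence ratio = P(E|A) / P(E|B)
= 0.39 / 0.01
= 39.0

39.0


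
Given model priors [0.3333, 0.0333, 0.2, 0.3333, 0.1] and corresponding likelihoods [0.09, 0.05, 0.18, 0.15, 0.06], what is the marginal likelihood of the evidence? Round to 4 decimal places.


P(E) = sum_i P(M_i) P(E|M_i)
= 0.03 + 0.0017 + 0.036 + 0.05 + 0.006
= 0.1237

0.1237


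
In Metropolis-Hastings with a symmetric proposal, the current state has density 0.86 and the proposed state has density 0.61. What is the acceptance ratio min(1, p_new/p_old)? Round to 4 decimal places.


Ratio = p_new / p_old = 0.61 / 0.86 = 0.7093
Acceptance = min(1, 0.7093) = 0.7093

0.7093


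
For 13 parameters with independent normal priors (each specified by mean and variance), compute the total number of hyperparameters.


A normal prior has 2 hyperparameters per parameter.
Total = 13 * 2 = 26

26


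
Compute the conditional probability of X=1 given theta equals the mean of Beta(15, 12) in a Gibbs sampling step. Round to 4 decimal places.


Mean of Beta(15, 12) = 0.5556
P(X=1 | theta=0.5556) = 0.5556

0.5556


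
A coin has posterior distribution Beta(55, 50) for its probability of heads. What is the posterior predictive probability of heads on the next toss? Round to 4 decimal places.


Posterior predictive = E[theta] = alpha/(alpha+beta)
= 55/105
= 0.5238

0.5238


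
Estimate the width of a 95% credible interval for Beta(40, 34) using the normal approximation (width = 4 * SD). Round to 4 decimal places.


For Beta(a,b): Var = ab/((a+b)^2(a+b+1))
Var = 0.0033, SD = 0.0575
Approximate 95% CI width = 4 * 0.0575 = 0.2302

0.2302


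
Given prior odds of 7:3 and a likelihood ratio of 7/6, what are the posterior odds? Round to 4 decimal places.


Posterior odds = prior odds * LR
Prior odds = 7/3 = 2.3333
LR = 7/6 = 1.1667
Posterior odds = 2.3333 * 1.1667 = 2.7222

2.7222


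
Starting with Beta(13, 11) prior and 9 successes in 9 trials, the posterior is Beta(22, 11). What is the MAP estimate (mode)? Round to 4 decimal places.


The mode of Beta(a, b) when a > 1 and b > 1 is (a-1)/(a+b-2)
= (22 - 1) / (22 + 11 - 2)
= 21 / 31
= 0.6774

0.6774


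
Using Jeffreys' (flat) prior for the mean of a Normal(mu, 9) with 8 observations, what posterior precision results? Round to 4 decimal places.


Flat prior means prior precision is 0.
Posterior precision = n / sigma^2 = 8/9 = 0.8889

0.8889


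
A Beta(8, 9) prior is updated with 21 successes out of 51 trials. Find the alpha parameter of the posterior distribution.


In the Beta-Binomial conjugate update:
alpha_post = alpha_prior + successes
= 8 + 21
= 29

29


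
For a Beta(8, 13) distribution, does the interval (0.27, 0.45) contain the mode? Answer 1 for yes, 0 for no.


Mode of Beta(a,b) = (a-1)/(a+b-2)
= (8-1)/(8+13-2) = 0.3684
Check: 0.27 <= 0.3684 <= 0.45?
Result: 1

1


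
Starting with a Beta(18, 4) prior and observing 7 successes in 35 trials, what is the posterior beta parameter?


Posterior beta = prior beta + failures
Failures = 35 - 7 = 28
beta_post = 4 + 28 = 32

32


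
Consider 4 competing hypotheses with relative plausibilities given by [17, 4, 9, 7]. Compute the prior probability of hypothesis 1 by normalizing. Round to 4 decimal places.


Sum of weights = 17 + 4 + 9 + 7 = 37
Normalized prior for H1 = 17 / 37
= 0.4595

0.4595


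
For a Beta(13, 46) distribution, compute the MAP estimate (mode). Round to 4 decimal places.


MAP = mode = (a-1)/(a+b-2)
= (13-1)/(13+46-2)
= 12/57 = 0.2105

0.2105


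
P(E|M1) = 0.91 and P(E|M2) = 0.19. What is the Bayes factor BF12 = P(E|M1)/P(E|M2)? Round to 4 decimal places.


Bayes factor BF12 = P(E|M1) / P(E|M2)
= 0.91 / 0.19
= 4.7895

4.7895


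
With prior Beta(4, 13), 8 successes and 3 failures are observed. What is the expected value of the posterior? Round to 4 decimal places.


Posterior = Beta(12, 16)
E[theta] = alpha/(alpha+beta)
= 12/28 = 0.4286

0.4286


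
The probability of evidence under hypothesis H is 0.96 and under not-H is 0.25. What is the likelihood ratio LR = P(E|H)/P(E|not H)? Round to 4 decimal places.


LR = 0.96 / 0.25
= 3.84

3.84


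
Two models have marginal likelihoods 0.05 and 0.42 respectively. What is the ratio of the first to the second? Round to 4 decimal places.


Evidence ratio = 0.05 / 0.42
= 0.119

0.119


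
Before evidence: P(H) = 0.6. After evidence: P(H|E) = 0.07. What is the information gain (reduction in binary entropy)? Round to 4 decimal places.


Prior entropy = 0.971
Posterior entropy = 0.3659
Information gain = 0.971 - 0.3659 = 0.605

0.605


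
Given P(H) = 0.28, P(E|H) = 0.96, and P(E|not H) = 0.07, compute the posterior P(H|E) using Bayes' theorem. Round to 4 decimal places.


By Bayes' theorem: P(H|E) = P(E|H)*P(H) / P(E)
P(E) = P(E|H)*P(H) + P(E|not H)*P(not H)
P(E) = 0.96*0.28 + 0.07*0.72 = 0.3192
P(H|E) = 0.96*0.28 / 0.3192 = 0.8421

0.8421


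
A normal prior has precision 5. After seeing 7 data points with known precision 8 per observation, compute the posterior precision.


In the conjugate normal model, precisions add:
tau_posterior = tau_prior + n * tau_data
= 5 + 7*8 = 61

61


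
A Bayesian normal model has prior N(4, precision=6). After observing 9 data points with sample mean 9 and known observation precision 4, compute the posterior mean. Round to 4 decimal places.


Posterior mean = (prior_precision * prior_mean + n * data_precision * data_mean) / (prior_precision + n * data_precision)
Numerator = 6*4 + 9*4*9 = 348
Denominator = 6 + 9*4 = 42
Posterior mean = 8.2857

8.2857


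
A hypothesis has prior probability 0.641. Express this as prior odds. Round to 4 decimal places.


Odds = P(H) / P(not H) = 0.641 / 0.359
= 1.7855

1.7855


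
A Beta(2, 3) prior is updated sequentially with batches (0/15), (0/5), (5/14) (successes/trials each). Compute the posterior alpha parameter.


Sequential conjugate updating is equivalent to a single batch update.
Total successes across all batches = 5
alpha_posterior = alpha_prior + total_successes = 2 + 5
= 7

7


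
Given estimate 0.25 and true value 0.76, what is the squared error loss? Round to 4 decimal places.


Squared error = (estimate - true)^2
Difference = -0.51
Loss = -0.51^2 = 0.2601

0.2601


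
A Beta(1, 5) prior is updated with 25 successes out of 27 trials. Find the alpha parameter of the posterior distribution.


In the Beta-Binomial conjugate update:
alpha_post = alpha_prior + successes
= 1 + 25
= 26

26


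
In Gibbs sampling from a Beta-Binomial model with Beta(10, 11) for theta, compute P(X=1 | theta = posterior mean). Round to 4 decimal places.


Posterior mean = alpha/(alpha+beta) = 10/21 = 0.4762
P(X=1|theta=mean) = theta = 0.4762

0.4762


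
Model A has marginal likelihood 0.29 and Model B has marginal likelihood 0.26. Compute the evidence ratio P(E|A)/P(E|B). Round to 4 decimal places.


Evidence ratio = P(E|A) / P(E|B)
= 0.29 / 0.26
= 1.1154

1.1154


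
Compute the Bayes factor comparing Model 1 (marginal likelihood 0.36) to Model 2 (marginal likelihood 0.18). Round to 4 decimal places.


BF12 = marginal likelihood of M1 / marginal likelihood of M2
= 0.36/0.18
= 2.0

2.0


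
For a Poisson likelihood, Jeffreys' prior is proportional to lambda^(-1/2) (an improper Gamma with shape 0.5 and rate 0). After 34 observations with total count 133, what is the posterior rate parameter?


Jeffreys' prior for Poisson is proportional to lambda^(-1/2).
Posterior is Gamma(0.5 + S, 0 + n) = Gamma(0.5 + 133, 34).
Posterior rate = 0 + n = 34

34.0


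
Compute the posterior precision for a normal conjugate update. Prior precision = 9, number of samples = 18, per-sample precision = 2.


tau_post = tau_0 + n * tau
= 9 + 18 * 2 = 45

45


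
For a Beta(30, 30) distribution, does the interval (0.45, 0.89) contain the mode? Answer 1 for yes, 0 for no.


Mode of Beta(a,b) = (a-1)/(a+b-2)
= (30-1)/(30+30-2) = 0.5
Check: 0.45 <= 0.5 <= 0.89?
Result: 1

1


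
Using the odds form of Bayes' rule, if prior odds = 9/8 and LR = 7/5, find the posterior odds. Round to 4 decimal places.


Bayes' rule in odds form: posterior odds = prior odds * LR
= (9 * 7) / (8 * 5)
= 63/40 = 1.575

1.575


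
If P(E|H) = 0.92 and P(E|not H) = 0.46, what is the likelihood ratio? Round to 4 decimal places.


Likelihood ratio = P(E|H) / P(E|not H)
= 0.92 / 0.46
= 2.0

2.0


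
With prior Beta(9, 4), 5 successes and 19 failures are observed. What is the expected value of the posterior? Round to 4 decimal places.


Posterior = Beta(14, 23)
E[theta] = alpha/(alpha+beta)
= 14/37 = 0.3784

0.3784


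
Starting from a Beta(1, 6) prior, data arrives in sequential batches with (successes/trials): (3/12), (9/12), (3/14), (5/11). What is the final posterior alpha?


In sequential Bayesian updating, we sum all successes.
Total successes = 20
Final alpha = 1 + 20 = 21

21


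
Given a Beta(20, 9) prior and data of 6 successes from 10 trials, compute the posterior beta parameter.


Number of failures = 10 - 6 = 4
Posterior beta = 9 + 4 = 13

13


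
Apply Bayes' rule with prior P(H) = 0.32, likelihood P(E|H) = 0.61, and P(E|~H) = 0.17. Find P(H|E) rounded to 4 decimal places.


Step 1: Compute marginal P(E) = P(E|H)P(H) + P(E|~H)P(~H)
= 0.61*0.32 + 0.17*0.68 = 0.3108
Step 2: P(H|E) = P(E|H)P(H)/P(E) = 0.1952/0.3108
= 0.6281

0.6281


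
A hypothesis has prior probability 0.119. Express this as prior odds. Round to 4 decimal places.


Odds = P(H) / P(not H) = 0.119 / 0.881
= 0.1351

0.1351


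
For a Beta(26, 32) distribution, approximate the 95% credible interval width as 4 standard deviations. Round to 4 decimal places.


Variance of Beta(a,b) = ab / ((a+b)^2 * (a+b+1))
= 26*32 / ((58)^2 * 59)
= 0.0042
SD = sqrt(0.0042) = 0.0647
Width = 4 * SD = 0.259

0.259


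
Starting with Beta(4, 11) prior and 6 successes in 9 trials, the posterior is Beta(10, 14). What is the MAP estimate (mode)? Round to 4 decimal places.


The mode of Beta(a, b) when a > 1 and b > 1 is (a-1)/(a+b-2)
= (10 - 1) / (10 + 14 - 2)
= 9 / 22
= 0.4091

0.4091


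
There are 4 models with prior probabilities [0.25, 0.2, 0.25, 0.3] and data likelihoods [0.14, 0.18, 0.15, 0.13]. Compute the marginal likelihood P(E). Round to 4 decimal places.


P(E) = sum over models of P(M_i) * P(E|M_i)
= 0.25*0.14 + 0.2*0.18 + 0.25*0.15 + 0.3*0.13
= 0.1475

0.1475


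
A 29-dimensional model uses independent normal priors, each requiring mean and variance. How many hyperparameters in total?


Per parameter: 2 (mean and variance).
Total = 29 * 2 = 58

58


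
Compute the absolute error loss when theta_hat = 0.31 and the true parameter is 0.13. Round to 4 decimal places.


L = |theta_hat - theta_true|
= |0.31 - 0.13| = 0.18

0.18


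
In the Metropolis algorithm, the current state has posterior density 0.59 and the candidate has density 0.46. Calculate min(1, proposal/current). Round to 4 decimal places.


Ratio = 0.46/0.59 = 0.7797
Acceptance probability = min(1, 0.7797)
= 0.7797

0.7797


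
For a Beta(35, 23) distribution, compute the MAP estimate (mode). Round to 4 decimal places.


MAP = mode = (a-1)/(a+b-2)
= (35-1)/(35+23-2)
= 34/56 = 0.6071

0.6071


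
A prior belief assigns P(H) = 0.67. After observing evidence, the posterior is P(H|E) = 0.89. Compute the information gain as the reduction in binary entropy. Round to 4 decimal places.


H(prior) = -0.67*log2(0.67) - 0.33*log2(0.33)
= 0.9149
H(post) = -0.89*log2(0.89) - 0.11*log2(0.11)
= 0.4999
IG = 0.9149 - 0.4999 = 0.415

0.415
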